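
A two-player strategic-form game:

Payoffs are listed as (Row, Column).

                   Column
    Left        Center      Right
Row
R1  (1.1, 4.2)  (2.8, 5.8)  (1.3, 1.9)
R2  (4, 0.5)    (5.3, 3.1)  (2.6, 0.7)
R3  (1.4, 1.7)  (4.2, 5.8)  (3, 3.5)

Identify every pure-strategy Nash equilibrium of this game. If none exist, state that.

Row against Left: payoffs 1.1, 4, 1.4 → best response R2.
Row against Center: payoffs 2.8, 5.3, 4.2 → best response R2.
Row against Right: payoffs 1.3, 2.6, 3 → best response R3.
Column against R1: payoffs 4.2, 5.8, 1.9 → best response Center.
Column against R2: payoffs 0.5, 3.1, 0.7 → best response Center.
Column against R3: payoffs 1.7, 5.8, 3.5 → best response Center.
Mutual best responses: (R2, Center).

The unique pure-strategy Nash equilibrium is (R2, Center).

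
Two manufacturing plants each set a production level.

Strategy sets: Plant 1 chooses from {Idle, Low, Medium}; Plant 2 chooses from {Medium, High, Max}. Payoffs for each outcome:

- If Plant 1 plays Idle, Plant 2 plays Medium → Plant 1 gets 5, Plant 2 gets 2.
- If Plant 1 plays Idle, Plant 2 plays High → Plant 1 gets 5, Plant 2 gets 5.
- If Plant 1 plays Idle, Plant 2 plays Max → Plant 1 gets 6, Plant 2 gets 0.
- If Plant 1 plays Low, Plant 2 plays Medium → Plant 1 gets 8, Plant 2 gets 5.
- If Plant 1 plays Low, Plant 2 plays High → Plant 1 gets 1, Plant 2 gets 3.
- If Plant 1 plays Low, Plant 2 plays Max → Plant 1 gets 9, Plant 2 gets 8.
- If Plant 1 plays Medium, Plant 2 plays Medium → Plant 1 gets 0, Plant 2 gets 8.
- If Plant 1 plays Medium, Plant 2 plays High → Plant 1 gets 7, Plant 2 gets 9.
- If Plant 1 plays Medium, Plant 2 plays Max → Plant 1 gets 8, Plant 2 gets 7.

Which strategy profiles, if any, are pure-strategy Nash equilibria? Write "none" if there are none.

(Idle, Medium): Plant 1 can switch to Low (5 → 8). Not NE.
(Idle, High): Plant 1 can switch to Medium (5 → 7). Not NE.
(Idle, Max): Plant 1 can switch to Low (6 → 9). Not NE.
(Low, Medium): Plant 2 can switch to Max (5 → 8). Not NE.
(Low, High): Plant 1 can switch to Idle (1 → 5). Not NE.
(Low, Max): Plant 1 gets 9, best alternative 8; Plant 2 gets 8, best alternative 5. No profitable deviation — NE.
(Medium, Medium): Plant 1 can switch to Idle (0 → 5). Not NE.
(Medium, High): Plant 1 gets 7, best alternative 5; Plant 2 gets 9, best alternative 8. No profitable deviation — NE.
(Medium, Max): Plant 1 can switch to Low (8 → 9). Not NE.

(Low, Max), (Medium, High)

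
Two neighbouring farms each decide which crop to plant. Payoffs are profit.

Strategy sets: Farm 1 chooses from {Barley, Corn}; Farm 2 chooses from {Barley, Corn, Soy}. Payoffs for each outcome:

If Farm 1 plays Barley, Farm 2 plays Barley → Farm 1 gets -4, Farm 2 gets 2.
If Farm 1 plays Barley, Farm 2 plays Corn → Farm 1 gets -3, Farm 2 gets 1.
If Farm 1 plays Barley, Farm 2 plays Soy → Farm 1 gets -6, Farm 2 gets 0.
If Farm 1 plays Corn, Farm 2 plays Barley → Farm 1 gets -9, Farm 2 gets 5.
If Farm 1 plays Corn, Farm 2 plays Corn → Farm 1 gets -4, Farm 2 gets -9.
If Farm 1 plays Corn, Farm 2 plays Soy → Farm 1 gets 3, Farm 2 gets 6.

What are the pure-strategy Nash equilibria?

(Barley, Barley): Farm 1 gets -4, best alternative -9; Farm 2 gets 2, best alternative 1. No profitable deviation — NE.
(Barley, Corn): Farm 2 can switch to Barley (1 → 2). Not NE.
(Barley, Soy): Farm 1 can switch to Corn (-6 → 3). Not NE.
(Corn, Barley): Farm 1 can switch to Barley (-9 → -4). Not NE.
(Corn, Corn): Farm 1 can switch to Barley (-4 → -3). Not NE.
(Corn, Soy): Farm 1 gets 3, best alternative -6; Farm 2 gets 6, best alternative 5. No profitable deviation — NE.

(Barley, Barley); (Corn, Soy)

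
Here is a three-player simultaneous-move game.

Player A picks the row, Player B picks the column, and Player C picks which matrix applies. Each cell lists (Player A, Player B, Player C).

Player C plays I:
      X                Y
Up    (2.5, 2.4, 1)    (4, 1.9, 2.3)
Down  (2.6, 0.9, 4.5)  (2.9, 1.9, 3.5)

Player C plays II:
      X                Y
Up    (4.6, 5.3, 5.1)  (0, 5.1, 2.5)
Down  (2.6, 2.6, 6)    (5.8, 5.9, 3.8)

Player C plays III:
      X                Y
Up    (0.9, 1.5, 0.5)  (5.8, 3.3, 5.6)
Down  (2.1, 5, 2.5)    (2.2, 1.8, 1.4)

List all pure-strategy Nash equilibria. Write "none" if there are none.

Player A against (X, I): payoffs 2.5, 2.6 → best response Down.
Player A against (X, II): payoffs 4.6, 2.6 → best response Up.
Player A against (X, III): payoffs 0.9, 2.1 → best response Down.
Player A against (Y, I): payoffs 4, 2.9 → best response Up.
Player A against (Y, II): payoffs 0, 5.8 → best response Down.
Player A against (Y, III): payoffs 5.8, 2.2 → best response Up.
Player B against (Up, I): payoffs 2.4, 1.9 → best response X.
Player B against (Up, II): payoffs 5.3, 5.1 → best response X.
Player B against (Up, III): payoffs 1.5, 3.3 → best response Y.
Player B against (Down, I): payoffs 0.9, 1.9 → best response Y.
Player B against (Down, II): payoffs 2.6, 5.9 → best response Y.
Player B against (Down, III): payoffs 5, 1.8 → best response X.
Player C against (Up, X): payoffs 1, 5.1, 0.5 → best response II.
Player C against (Up, Y): payoffs 2.3, 2.5, 5.6 → best response III.
Player C against (Down, X): payoffs 4.5, 6, 2.5 → best response II.
Player C against (Down, Y): payoffs 3.5, 3.8, 1.4 → best response II.
Mutual best responses: (Up, X, II); (Up, Y, III); (Down, Y, II).

The pure Nash equilibria are (Up, X, II), (Up, Y, III), (Down, Y, II).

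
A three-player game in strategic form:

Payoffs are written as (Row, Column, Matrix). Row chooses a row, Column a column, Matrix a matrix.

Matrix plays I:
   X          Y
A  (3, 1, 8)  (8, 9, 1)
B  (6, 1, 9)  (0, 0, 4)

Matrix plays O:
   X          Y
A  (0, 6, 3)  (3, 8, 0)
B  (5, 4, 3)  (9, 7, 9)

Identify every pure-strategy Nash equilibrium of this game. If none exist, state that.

For each player, find the best response to each opponent profile; mutual best responses are the pure NE.
Row against (X, I): payoffs 3, 6 → best response B.
Row against (X, O): payoffs 0, 5 → best response B.
Row against (Y, I): payoffs 8, 0 → best response A.
Row against (Y, O): payoffs 3, 9 → best response B.
Column against (A, I): payoffs 1, 9 → best response Y.
Column against (A, O): payoffs 6, 8 → best response Y.
Column against (B, I): payoffs 1, 0 → best response X.
Column against (B, O): payoffs 4, 7 → best response Y.
Matrix against (A, X): payoffs 8, 3 → best response I.
Matrix against (A, Y): payoffs 1, 0 → best response I.
Matrix against (B, X): payoffs 9, 3 → best response I.
Matrix against (B, Y): payoffs 4, 9 → best response O.
Mutual best responses: (A, Y, I); (B, X, I); (B, Y, O).

The pure Nash equilibria are (A, Y, I); (B, X, I); (B, Y, O).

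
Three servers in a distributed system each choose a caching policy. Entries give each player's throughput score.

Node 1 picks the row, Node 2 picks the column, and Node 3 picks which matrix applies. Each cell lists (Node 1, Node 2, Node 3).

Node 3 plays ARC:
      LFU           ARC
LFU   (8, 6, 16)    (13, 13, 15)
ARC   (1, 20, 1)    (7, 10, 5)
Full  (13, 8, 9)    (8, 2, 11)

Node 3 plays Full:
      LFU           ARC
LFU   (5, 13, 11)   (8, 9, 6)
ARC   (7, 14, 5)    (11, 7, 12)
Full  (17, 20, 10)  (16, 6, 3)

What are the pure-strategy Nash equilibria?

(LFU, ARC, ARC); (Full, LFU, Full)

Node 1 against (LFU, ARC): payoffs 8, 1, 13 → best response Full.
Node 1 against (LFU, Full): payoffs 5, 7, 17 → best response Full.
Node 1 against (ARC, ARC): payoffs 13, 7, 8 → best response LFU.
Node 1 against (ARC, Full): payoffs 8, 11, 16 → best response Full.
Node 2 against (LFU, ARC): payoffs 6, 13 → best response ARC.
Node 2 against (LFU, Full): payoffs 13, 9 → best response LFU.
Node 2 against (ARC, ARC): payoffs 20, 10 → best response LFU.
Node 2 against (ARC, Full): payoffs 14, 7 → best response LFU.
Node 2 against (Full, ARC): payoffs 8, 2 → best response LFU.
Node 2 against (Full, Full): payoffs 20, 6 → best response LFU.
Node 3 against (LFU, LFU): payoffs 16, 11 → best response ARC.
Node 3 against (LFU, ARC): payoffs 15, 6 → best response ARC.
Node 3 against (ARC, LFU): payoffs 1, 5 → best response Full.
Node 3 against (ARC, ARC): payoffs 5, 12 → best response Full.
Node 3 against (Full, LFU): payoffs 9, 10 → best response Full.
Node 3 against (Full, ARC): payoffs 11, 3 → best response ARC.
Mutual best responses: (LFU, ARC, ARC); (Full, LFU, Full).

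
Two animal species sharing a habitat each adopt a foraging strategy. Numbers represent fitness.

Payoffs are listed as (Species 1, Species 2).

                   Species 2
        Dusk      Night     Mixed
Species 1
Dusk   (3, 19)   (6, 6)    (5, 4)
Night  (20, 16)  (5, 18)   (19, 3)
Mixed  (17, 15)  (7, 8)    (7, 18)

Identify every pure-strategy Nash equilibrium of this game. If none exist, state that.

This game has no pure Nash equilibrium.

(Dusk, Dusk): Species 1 can switch to Night (3 → 20). Not NE.
(Dusk, Night): Species 1 can switch to Mixed (6 → 7). Not NE.
(Dusk, Mixed): Species 1 can switch to Night (5 → 19). Not NE.
(Night, Dusk): Species 2 can switch to Night (16 → 18). Not NE.
(Night, Night): Species 1 can switch to Dusk (5 → 6). Not NE.
(Night, Mixed): Species 2 can switch to Dusk (3 → 16). Not NE.
(Mixed, Dusk): Species 1 can switch to Night (17 → 20). Not NE.
(Mixed, Night): Species 2 can switch to Dusk (8 → 15). Not NE.
(Mixed, Mixed): Species 1 can switch to Night (7 → 19). Not NE.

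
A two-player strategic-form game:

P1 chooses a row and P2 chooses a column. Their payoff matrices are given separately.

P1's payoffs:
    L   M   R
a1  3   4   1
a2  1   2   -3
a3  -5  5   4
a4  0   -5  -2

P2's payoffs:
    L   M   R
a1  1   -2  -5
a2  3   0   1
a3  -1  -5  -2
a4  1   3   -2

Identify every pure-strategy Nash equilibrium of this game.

The unique pure-strategy Nash equilibrium is (a1, L).

P1 against L: payoffs 3, 1, -5, 0 → best response a1.
P1 against M: payoffs 4, 2, 5, -5 → best response a3.
P1 against R: payoffs 1, -3, 4, -2 → best response a3.
P2 against a1: payoffs 1, -2, -5 → best response L.
P2 against a2: payoffs 3, 0, 1 → best response L.
P2 against a3: payoffs -1, -5, -2 → best response L.
P2 against a4: payoffs 1, 3, -2 → best response M.
Mutual best responses: (a1, L).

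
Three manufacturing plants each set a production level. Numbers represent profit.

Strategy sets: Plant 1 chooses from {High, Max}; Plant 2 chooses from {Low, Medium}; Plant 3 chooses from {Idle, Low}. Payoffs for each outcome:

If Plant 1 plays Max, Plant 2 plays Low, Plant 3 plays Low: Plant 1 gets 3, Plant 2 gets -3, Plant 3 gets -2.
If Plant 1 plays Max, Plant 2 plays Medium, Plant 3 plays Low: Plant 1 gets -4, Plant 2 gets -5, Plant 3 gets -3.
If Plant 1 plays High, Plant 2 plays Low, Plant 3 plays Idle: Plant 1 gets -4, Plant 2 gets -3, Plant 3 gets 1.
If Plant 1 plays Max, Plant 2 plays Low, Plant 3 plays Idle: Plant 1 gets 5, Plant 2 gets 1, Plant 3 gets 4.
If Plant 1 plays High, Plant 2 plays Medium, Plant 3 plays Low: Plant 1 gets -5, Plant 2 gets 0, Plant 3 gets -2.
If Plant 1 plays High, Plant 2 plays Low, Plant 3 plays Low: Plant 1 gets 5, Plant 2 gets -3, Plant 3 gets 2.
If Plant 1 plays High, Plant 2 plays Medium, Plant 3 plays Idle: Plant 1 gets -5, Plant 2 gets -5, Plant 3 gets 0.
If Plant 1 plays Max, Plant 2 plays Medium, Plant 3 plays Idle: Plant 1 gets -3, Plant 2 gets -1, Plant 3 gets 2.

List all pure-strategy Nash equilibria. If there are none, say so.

Plant 1 against (Low, Idle): payoffs -4, 5 → best response Max.
Plant 1 against (Low, Low): payoffs 5, 3 → best response High.
Plant 1 against (Medium, Idle): payoffs -5, -3 → best response Max.
Plant 1 against (Medium, Low): payoffs -5, -4 → best response Max.
Plant 2 against (High, Idle): payoffs -3, -5 → best response Low.
Plant 2 against (High, Low): payoffs -3, 0 → best response Medium.
Plant 2 against (Max, Idle): payoffs 1, -1 → best response Low.
Plant 2 against (Max, Low): payoffs -3, -5 → best response Low.
Plant 3 against (High, Low): payoffs 1, 2 → best response Low.
Plant 3 against (High, Medium): payoffs 0, -2 → best response Idle.
Plant 3 against (Max, Low): payoffs 4, -2 → best response Idle.
Plant 3 against (Max, Medium): payoffs 2, -3 → best response Idle.
Mutual best responses: (Max, Low, Idle).

(Max, Low, Idle)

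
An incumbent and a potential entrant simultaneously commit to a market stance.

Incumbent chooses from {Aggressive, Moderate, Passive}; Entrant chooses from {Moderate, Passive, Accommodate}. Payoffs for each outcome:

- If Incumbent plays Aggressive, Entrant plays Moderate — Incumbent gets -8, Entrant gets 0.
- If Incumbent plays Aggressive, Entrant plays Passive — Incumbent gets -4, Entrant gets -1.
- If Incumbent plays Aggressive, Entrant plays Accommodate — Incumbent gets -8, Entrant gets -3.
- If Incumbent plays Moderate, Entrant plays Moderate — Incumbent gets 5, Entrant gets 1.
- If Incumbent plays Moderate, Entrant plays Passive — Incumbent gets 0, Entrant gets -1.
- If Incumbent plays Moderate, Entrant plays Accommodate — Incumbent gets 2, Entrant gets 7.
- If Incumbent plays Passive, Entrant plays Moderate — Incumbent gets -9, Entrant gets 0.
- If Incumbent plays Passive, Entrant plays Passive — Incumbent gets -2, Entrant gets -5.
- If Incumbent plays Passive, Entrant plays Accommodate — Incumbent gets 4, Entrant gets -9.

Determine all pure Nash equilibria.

There is no pure-strategy Nash equilibrium.

Mark each player's best response to every combination of opponents' strategies; a profile where every player is best-responding is a pure Nash equilibrium.
Incumbent against Moderate: payoffs -8, 5, -9 → best response Moderate.
Incumbent against Passive: payoffs -4, 0, -2 → best response Moderate.
Incumbent against Accommodate: payoffs -8, 2, 4 → best response Passive.
Entrant against Aggressive: payoffs 0, -1, -3 → best response Moderate.
Entrant against Moderate: payoffs 1, -1, 7 → best response Accommodate.
Entrant against Passive: payoffs 0, -5, -9 → best response Moderate.
No profile is a mutual best response for all players.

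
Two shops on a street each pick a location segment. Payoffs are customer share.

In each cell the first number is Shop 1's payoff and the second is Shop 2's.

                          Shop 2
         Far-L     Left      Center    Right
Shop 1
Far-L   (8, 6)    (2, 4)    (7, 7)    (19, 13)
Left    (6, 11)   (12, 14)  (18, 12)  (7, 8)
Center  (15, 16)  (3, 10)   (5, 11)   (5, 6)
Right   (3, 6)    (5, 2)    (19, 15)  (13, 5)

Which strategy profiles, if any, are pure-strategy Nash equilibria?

Pure-strategy Nash equilibria: (Far-L, Right), (Left, Left), (Center, Far-L), (Right, Center)

(Far-L, Far-L): Shop 1 can switch to Center (8 → 15). Not NE.
(Far-L, Left): Shop 1 can switch to Left (2 → 12). Not NE.
(Far-L, Center): Shop 1 can switch to Left (7 → 18). Not NE.
(Far-L, Right): Shop 1 gets 19, best alternative 13; Shop 2 gets 13, best alternative 7. No profitable deviation — NE.
(Left, Far-L): Shop 1 can switch to Far-L (6 → 8). Not NE.
(Left, Left): Shop 1 gets 12, best alternative 5; Shop 2 gets 14, best alternative 12. No profitable deviation — NE.
(Left, Center): Shop 1 can switch to Right (18 → 19). Not NE.
(Left, Right): Shop 1 can switch to Far-L (7 → 19). Not NE.
(Center, Far-L): Shop 1 gets 15, best alternative 8; Shop 2 gets 16, best alternative 11. No profitable deviation — NE.
(Center, Left): Shop 1 can switch to Left (3 → 12). Not NE.
(Center, Center): Shop 1 can switch to Far-L (5 → 7). Not NE.
(Right, Center): Shop 1 gets 19, best alternative 18; Shop 2 gets 15, best alternative 6. No profitable deviation — NE.
(The remaining 4 profiles each have a profitable deviation by the same check.)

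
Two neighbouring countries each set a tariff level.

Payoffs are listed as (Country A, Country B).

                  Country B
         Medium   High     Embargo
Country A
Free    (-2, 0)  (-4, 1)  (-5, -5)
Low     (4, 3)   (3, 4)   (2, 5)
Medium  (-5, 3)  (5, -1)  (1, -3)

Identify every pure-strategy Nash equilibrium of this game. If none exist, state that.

(Free, Medium): Country A can switch to Low (-2 → 4). Not NE.
(Free, High): Country A can switch to Low (-4 → 3). Not NE.
(Free, Embargo): Country A can switch to Low (-5 → 2). Not NE.
(Low, Medium): Country B can switch to High (3 → 4). Not NE.
(Low, High): Country A can switch to Medium (3 → 5). Not NE.
(Low, Embargo): Country A gets 2, best alternative 1; Country B gets 5, best alternative 4. No profitable deviation — NE.
(Medium, Medium): Country A can switch to Free (-5 → -2). Not NE.
(Medium, High): Country B can switch to Medium (-1 → 3). Not NE.
(Medium, Embargo): Country A can switch to Low (1 → 2). Not NE.

Pure NE: (Low, Embargo)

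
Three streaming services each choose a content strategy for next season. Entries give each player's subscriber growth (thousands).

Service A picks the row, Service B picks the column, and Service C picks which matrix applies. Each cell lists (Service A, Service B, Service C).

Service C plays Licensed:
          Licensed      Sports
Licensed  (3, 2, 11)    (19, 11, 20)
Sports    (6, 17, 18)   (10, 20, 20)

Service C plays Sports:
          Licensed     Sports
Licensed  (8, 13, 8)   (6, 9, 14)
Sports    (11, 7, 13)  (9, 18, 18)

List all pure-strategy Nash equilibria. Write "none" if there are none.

For each strategy profile, look for a profitable unilateral deviation.
(Licensed, Licensed, Licensed): Service A can switch to Sports (3 → 6). Not NE.
(Licensed, Licensed, Sports): Service A can switch to Sports (8 → 11). Not NE.
(Licensed, Sports, Licensed): Service A gets 19, best alternative 10; Service B gets 11, best alternative 2; Service C gets 20, best alternative 14. No profitable deviation — NE.
(Licensed, Sports, Sports): Service A can switch to Sports (6 → 9). Not NE.
(Sports, Licensed, Licensed): Service B can switch to Sports (17 → 20). Not NE.
(Sports, Licensed, Sports): Service B can switch to Sports (7 → 18). Not NE.
(Sports, Sports, Licensed): Service A can switch to Licensed (10 → 19). Not NE.
(Sports, Sports, Sports): Service C can switch to Licensed (18 → 20). Not NE.

The unique pure-strategy Nash equilibrium is (Licensed, Sports, Licensed).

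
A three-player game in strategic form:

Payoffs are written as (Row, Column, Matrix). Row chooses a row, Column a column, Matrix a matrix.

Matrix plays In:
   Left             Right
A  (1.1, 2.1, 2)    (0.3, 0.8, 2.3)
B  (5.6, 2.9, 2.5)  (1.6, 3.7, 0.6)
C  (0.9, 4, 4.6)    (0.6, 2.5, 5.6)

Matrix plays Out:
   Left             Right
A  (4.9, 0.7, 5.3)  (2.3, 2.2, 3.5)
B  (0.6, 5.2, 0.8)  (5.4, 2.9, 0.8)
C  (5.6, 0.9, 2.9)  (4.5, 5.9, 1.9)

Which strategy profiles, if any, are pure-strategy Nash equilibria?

none

Row against (Left, In): payoffs 1.1, 5.6, 0.9 → best response B.
Row against (Left, Out): payoffs 4.9, 0.6, 5.6 → best response C.
Row against (Right, In): payoffs 0.3, 1.6, 0.6 → best response B.
Row against (Right, Out): payoffs 2.3, 5.4, 4.5 → best response B.
Column against (A, In): payoffs 2.1, 0.8 → best response Left.
Column against (A, Out): payoffs 0.7, 2.2 → best response Right.
Column against (B, In): payoffs 2.9, 3.7 → best response Right.
Column against (B, Out): payoffs 5.2, 2.9 → best response Left.
Column against (C, In): payoffs 4, 2.5 → best response Left.
Column against (C, Out): payoffs 0.9, 5.9 → best response Right.
Matrix against (A, Left): payoffs 2, 5.3 → best response Out.
Matrix against (A, Right): payoffs 2.3, 3.5 → best response Out.
Matrix against (B, Left): payoffs 2.5, 0.8 → best response In.
Matrix against (B, Right): payoffs 0.6, 0.8 → best response Out.
Matrix against (C, Left): payoffs 4.6, 2.9 → best response In.
Matrix against (C, Right): payoffs 5.6, 1.9 → best response In.
No profile is a mutual best response for all players.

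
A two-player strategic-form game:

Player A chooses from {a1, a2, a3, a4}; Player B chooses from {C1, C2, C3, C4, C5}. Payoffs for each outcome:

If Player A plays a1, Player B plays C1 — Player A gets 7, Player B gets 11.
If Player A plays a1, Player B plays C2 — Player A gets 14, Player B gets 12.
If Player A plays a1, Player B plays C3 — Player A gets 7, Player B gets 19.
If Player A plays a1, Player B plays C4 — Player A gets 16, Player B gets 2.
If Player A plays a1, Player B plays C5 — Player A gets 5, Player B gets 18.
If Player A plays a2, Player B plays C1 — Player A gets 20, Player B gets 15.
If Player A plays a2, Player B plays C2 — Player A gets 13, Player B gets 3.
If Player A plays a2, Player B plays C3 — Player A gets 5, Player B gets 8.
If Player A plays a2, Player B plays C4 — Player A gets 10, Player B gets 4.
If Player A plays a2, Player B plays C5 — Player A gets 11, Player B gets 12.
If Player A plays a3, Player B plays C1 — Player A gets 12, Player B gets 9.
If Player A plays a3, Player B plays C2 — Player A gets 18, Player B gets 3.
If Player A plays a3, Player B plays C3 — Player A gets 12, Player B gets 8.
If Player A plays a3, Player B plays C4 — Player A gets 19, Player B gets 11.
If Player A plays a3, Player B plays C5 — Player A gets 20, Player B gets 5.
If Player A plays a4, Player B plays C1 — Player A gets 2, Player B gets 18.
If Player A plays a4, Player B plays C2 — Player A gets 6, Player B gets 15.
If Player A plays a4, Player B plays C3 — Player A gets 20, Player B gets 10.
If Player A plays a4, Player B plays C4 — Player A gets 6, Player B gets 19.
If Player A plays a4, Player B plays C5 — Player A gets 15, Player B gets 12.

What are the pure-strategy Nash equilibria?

(a1, C1): Player A can switch to a2 (7 → 20). Not NE.
(a1, C2): Player A can switch to a3 (14 → 18). Not NE.
(a1, C3): Player A can switch to a3 (7 → 12). Not NE.
(a1, C4): Player A can switch to a3 (16 → 19). Not NE.
(a1, C5): Player A can switch to a2 (5 → 11). Not NE.
(a2, C1): Player A gets 20, best alternative 12; Player B gets 15, best alternative 12. No profitable deviation — NE.
(a2, C2): Player A can switch to a1 (13 → 14). Not NE.
(a2, C3): Player A can switch to a1 (5 → 7). Not NE.
(a2, C4): Player A can switch to a1 (10 → 16). Not NE.
(a3, C4): Player A gets 19, best alternative 16; Player B gets 11, best alternative 9. No profitable deviation — NE.
(The remaining 10 profiles each have a profitable deviation by the same check.)

(a2, C1) and (a3, C4)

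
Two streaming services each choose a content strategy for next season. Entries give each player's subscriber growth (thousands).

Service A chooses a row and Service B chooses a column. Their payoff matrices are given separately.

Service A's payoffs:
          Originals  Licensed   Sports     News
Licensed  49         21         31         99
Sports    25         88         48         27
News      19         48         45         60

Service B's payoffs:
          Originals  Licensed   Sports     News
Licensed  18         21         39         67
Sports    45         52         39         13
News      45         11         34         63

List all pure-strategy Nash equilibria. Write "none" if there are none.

Pure-strategy Nash equilibria: (Licensed, News) and (Sports, Licensed)

Mark each player's best response to every combination of opponents' strategies; a profile where every player is best-responding is a pure Nash equilibrium.
Service A against Originals: payoffs 49, 25, 19 → best response Licensed.
Service A against Licensed: payoffs 21, 88, 48 → best response Sports.
Service A against Sports: payoffs 31, 48, 45 → best response Sports.
Service A against News: payoffs 99, 27, 60 → best response Licensed.
Service B against Licensed: payoffs 18, 21, 39, 67 → best response News.
Service B against Sports: payoffs 45, 52, 39, 13 → best response Licensed.
Service B against News: payoffs 45, 11, 34, 63 → best response News.
Mutual best responses: (Licensed, News); (Sports, Licensed).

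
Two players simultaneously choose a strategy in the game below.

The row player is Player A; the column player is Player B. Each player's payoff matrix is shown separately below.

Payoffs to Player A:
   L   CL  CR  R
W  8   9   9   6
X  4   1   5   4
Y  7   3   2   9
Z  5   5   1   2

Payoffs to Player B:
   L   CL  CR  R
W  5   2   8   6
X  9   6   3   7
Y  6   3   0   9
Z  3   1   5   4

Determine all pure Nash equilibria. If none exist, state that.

(W, CR); (Y, R)

For each player, find the best response to each opponent profile; mutual best responses are the pure NE.
Player A against L: payoffs 8, 4, 7, 5 → best response W.
Player A against CL: payoffs 9, 1, 3, 5 → best response W.
Player A against CR: payoffs 9, 5, 2, 1 → best response W.
Player A against R: payoffs 6, 4, 9, 2 → best response Y.
Player B against W: payoffs 5, 2, 8, 6 → best response CR.
Player B against X: payoffs 9, 6, 3, 7 → best response L.
Player B against Y: payoffs 6, 3, 0, 9 → best response R.
Player B against Z: payoffs 3, 1, 5, 4 → best response CR.
Mutual best responses: (W, CR); (Y, R).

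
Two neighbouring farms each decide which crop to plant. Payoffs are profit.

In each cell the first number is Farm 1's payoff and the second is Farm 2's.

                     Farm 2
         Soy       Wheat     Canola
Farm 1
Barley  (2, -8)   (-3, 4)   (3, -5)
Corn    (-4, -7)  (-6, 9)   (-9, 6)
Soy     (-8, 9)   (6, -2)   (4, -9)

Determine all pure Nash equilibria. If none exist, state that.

This game has no pure Nash equilibrium.

Farm 1 against Soy: payoffs 2, -4, -8 → best response Barley.
Farm 1 against Wheat: payoffs -3, -6, 6 → best response Soy.
Farm 1 against Canola: payoffs 3, -9, 4 → best response Soy.
Farm 2 against Barley: payoffs -8, 4, -5 → best response Wheat.
Farm 2 against Corn: payoffs -7, 9, 6 → best response Wheat.
Farm 2 against Soy: payoffs 9, -2, -9 → best response Soy.
No profile is a mutual best response for all players.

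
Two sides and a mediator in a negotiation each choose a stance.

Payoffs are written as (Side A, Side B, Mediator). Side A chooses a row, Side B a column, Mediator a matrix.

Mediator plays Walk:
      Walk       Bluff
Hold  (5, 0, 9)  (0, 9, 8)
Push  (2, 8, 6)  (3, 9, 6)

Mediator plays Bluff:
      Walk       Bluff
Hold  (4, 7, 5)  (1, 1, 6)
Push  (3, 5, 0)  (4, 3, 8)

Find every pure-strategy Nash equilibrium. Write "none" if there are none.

Mark each player's best response to every combination of opponents' strategies; a profile where every player is best-responding is a pure Nash equilibrium.
Side A against (Walk, Walk): payoffs 5, 2 → best response Hold.
Side A against (Walk, Bluff): payoffs 4, 3 → best response Hold.
Side A against (Bluff, Walk): payoffs 0, 3 → best response Push.
Side A against (Bluff, Bluff): payoffs 1, 4 → best response Push.
Side B against (Hold, Walk): payoffs 0, 9 → best response Bluff.
Side B against (Hold, Bluff): payoffs 7, 1 → best response Walk.
Side B against (Push, Walk): payoffs 8, 9 → best response Bluff.
Side B against (Push, Bluff): payoffs 5, 3 → best response Walk.
Mediator against (Hold, Walk): payoffs 9, 5 → best response Walk.
Mediator against (Hold, Bluff): payoffs 8, 6 → best response Walk.
Mediator against (Push, Walk): payoffs 6, 0 → best response Walk.
Mediator against (Push, Bluff): payoffs 6, 8 → best response Bluff.
No profile is a mutual best response for all players.

This game has no pure Nash equilibrium.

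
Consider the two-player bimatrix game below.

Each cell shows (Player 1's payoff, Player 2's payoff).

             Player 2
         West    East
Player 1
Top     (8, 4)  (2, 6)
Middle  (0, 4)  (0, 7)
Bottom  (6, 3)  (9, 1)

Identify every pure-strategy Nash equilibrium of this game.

Player 1 against West: payoffs 8, 0, 6 → best response Top.
Player 1 against East: payoffs 2, 0, 9 → best response Bottom.
Player 2 against Top: payoffs 4, 6 → best response East.
Player 2 against Middle: payoffs 4, 7 → best response East.
Player 2 against Bottom: payoffs 3, 1 → best response West.
No profile is a mutual best response for all players.

This game has no pure Nash equilibrium.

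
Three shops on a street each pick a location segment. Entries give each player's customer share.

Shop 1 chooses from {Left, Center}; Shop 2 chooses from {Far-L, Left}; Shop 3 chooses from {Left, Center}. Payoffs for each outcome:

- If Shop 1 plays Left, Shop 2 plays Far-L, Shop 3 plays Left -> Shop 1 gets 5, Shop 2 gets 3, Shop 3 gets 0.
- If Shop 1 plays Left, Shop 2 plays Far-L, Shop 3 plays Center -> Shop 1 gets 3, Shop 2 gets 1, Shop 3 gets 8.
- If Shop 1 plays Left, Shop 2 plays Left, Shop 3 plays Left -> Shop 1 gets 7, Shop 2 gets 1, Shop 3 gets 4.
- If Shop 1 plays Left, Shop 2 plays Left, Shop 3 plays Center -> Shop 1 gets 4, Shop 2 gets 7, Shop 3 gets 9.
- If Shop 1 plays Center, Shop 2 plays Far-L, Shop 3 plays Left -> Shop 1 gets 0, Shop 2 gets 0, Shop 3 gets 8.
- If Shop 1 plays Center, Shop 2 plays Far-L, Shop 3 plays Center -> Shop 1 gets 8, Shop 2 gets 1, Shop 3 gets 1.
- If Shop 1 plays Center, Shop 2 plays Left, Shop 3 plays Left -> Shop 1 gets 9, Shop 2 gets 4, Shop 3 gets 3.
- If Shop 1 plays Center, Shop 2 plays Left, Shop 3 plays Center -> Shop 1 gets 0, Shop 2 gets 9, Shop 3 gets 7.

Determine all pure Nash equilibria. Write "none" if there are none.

(Left, Far-L, Left): Shop 3 can switch to Center (0 → 8). Not NE.
(Left, Far-L, Center): Shop 1 can switch to Center (3 → 8). Not NE.
(Left, Left, Left): Shop 1 can switch to Center (7 → 9). Not NE.
(Left, Left, Center): Shop 1 gets 4, best alternative 0; Shop 2 gets 7, best alternative 1; Shop 3 gets 9, best alternative 4. No profitable deviation — NE.
(Center, Far-L, Left): Shop 1 can switch to Left (0 → 5). Not NE.
(Center, Far-L, Center): Shop 2 can switch to Left (1 → 9). Not NE.
(Center, Left, Left): Shop 3 can switch to Center (3 → 7). Not NE.
(The remaining 1 profile has a profitable deviation by the same check.)

Pure NE: (Left, Left, Center)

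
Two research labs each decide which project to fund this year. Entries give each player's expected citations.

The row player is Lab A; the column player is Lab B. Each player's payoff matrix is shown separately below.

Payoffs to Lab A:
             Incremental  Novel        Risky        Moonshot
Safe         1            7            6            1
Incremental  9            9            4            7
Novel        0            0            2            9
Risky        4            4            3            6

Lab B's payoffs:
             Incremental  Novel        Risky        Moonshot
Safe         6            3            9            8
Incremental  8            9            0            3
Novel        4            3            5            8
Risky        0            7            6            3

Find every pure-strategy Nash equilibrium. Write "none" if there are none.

The pure Nash equilibria are (Safe, Risky); (Incremental, Novel); (Novel, Moonshot).

Mark each player's best response to every combination of opponents' strategies; a profile where every player is best-responding is a pure Nash equilibrium.
Lab A against Incremental: payoffs 1, 9, 0, 4 → best response Incremental.
Lab A against Novel: payoffs 7, 9, 0, 4 → best response Incremental.
Lab A against Risky: payoffs 6, 4, 2, 3 → best response Safe.
Lab A against Moonshot: payoffs 1, 7, 9, 6 → best response Novel.
Lab B against Safe: payoffs 6, 3, 9, 8 → best response Risky.
Lab B against Incremental: payoffs 8, 9, 0, 3 → best response Novel.
Lab B against Novel: payoffs 4, 3, 5, 8 → best response Moonshot.
Lab B against Risky: payoffs 0, 7, 6, 3 → best response Novel.
Mutual best responses: (Safe, Risky); (Incremental, Novel); (Novel, Moonshot).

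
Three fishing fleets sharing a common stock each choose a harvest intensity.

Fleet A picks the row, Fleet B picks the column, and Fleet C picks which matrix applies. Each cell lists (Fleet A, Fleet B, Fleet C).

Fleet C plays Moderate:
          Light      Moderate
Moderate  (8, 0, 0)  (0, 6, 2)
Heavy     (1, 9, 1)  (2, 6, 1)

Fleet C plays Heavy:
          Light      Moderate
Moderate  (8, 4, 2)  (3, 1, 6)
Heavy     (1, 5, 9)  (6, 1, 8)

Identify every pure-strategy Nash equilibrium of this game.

Mark each player's best response to every combination of opponents' strategies; a profile where every player is best-responding is a pure Nash equilibrium.
Fleet A against (Light, Moderate): payoffs 8, 1 → best response Moderate.
Fleet A against (Light, Heavy): payoffs 8, 1 → best response Moderate.
Fleet A against (Moderate, Moderate): payoffs 0, 2 → best response Heavy.
Fleet A against (Moderate, Heavy): payoffs 3, 6 → best response Heavy.
Fleet B against (Moderate, Moderate): payoffs 0, 6 → best response Moderate.
Fleet B against (Moderate, Heavy): payoffs 4, 1 → best response Light.
Fleet B against (Heavy, Moderate): payoffs 9, 6 → best response Light.
Fleet B against (Heavy, Heavy): payoffs 5, 1 → best response Light.
Fleet C against (Moderate, Light): payoffs 0, 2 → best response Heavy.
Fleet C against (Moderate, Moderate): payoffs 2, 6 → best response Heavy.
Fleet C against (Heavy, Light): payoffs 1, 9 → best response Heavy.
Fleet C against (Heavy, Moderate): payoffs 1, 8 → best response Heavy.
Mutual best responses: (Moderate, Light, Heavy).

(Moderate, Light, Heavy)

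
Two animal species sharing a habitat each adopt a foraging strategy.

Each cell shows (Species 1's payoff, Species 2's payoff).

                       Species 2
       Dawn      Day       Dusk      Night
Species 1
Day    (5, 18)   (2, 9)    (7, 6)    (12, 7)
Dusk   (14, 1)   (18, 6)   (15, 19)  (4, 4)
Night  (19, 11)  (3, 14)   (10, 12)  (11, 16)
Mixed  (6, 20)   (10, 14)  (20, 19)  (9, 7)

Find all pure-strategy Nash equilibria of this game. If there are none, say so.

Species 1 against Dawn: payoffs 5, 14, 19, 6 → best response Night.
Species 1 against Day: payoffs 2, 18, 3, 10 → best response Dusk.
Species 1 against Dusk: payoffs 7, 15, 10, 20 → best response Mixed.
Species 1 against Night: payoffs 12, 4, 11, 9 → best response Day.
Species 2 against Day: payoffs 18, 9, 6, 7 → best response Dawn.
Species 2 against Dusk: payoffs 1, 6, 19, 4 → best response Dusk.
Species 2 against Night: payoffs 11, 14, 12, 16 → best response Night.
Species 2 against Mixed: payoffs 20, 14, 19, 7 → best response Dawn.
No profile is a mutual best response for all players.

This game has no pure Nash equilibrium.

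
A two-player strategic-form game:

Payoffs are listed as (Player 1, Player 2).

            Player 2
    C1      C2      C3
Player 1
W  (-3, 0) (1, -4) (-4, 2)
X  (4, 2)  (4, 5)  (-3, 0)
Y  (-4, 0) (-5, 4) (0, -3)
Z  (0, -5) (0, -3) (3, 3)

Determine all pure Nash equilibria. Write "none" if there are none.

Player 1 against C1: payoffs -3, 4, -4, 0 → best response X.
Player 1 against C2: payoffs 1, 4, -5, 0 → best response X.
Player 1 against C3: payoffs -4, -3, 0, 3 → best response Z.
Player 2 against W: payoffs 0, -4, 2 → best response C3.
Player 2 against X: payoffs 2, 5, 0 → best response C2.
Player 2 against Y: payoffs 0, 4, -3 → best response C2.
Player 2 against Z: payoffs -5, -3, 3 → best response C3.
Mutual best responses: (X, C2); (Z, C3).

The pure Nash equilibria are (X, C2); (Z, C3).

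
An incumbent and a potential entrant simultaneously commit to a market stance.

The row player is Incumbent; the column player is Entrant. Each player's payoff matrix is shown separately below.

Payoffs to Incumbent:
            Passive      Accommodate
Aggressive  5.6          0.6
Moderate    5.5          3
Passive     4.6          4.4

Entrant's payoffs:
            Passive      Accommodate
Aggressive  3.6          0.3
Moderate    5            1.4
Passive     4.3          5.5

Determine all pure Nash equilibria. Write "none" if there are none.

Incumbent against Passive: payoffs 5.6, 5.5, 4.6 → best response Aggressive.
Incumbent against Accommodate: payoffs 0.6, 3, 4.4 → best response Passive.
Entrant against Aggressive: payoffs 3.6, 0.3 → best response Passive.
Entrant against Moderate: payoffs 5, 1.4 → best response Passive.
Entrant against Passive: payoffs 4.3, 5.5 → best response Accommodate.
Mutual best responses: (Aggressive, Passive); (Passive, Accommodate).

(Aggressive, Passive), (Passive, Accommodate)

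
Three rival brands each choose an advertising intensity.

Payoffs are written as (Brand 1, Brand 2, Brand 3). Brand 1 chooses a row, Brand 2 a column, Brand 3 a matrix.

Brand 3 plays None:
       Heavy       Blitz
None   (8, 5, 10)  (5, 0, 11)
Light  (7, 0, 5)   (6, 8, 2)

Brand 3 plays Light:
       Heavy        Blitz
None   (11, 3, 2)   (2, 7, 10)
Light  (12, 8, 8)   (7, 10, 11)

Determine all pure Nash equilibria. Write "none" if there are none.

Pure-strategy Nash equilibria: (None, Heavy, None), (Light, Blitz, Light)

Brand 1 against (Heavy, None): payoffs 8, 7 → best response None.
Brand 1 against (Heavy, Light): payoffs 11, 12 → best response Light.
Brand 1 against (Blitz, None): payoffs 5, 6 → best response Light.
Brand 1 against (Blitz, Light): payoffs 2, 7 → best response Light.
Brand 2 against (None, None): payoffs 5, 0 → best response Heavy.
Brand 2 against (None, Light): payoffs 3, 7 → best response Blitz.
Brand 2 against (Light, None): payoffs 0, 8 → best response Blitz.
Brand 2 against (Light, Light): payoffs 8, 10 → best response Blitz.
Brand 3 against (None, Heavy): payoffs 10, 2 → best response None.
Brand 3 against (None, Blitz): payoffs 11, 10 → best response None.
Brand 3 against (Light, Heavy): payoffs 5, 8 → best response Light.
Brand 3 against (Light, Blitz): payoffs 2, 11 → best response Light.
Mutual best responses: (None, Heavy, None); (Light, Blitz, Light).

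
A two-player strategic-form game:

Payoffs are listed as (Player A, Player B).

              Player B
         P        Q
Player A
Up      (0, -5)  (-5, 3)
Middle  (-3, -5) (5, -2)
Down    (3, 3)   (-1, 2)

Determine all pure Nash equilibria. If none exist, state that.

(Up, P): Player A can switch to Down (0 → 3). Not NE.
(Up, Q): Player A can switch to Middle (-5 → 5). Not NE.
(Middle, P): Player A can switch to Up (-3 → 0). Not NE.
(Middle, Q): Player A gets 5, best alternative -1; Player B gets -2, best alternative -5. No profitable deviation — NE.
(Down, P): Player A gets 3, best alternative 0; Player B gets 3, best alternative 2. No profitable deviation — NE.
(Down, Q): Player A can switch to Middle (-1 → 5). Not NE.

Pure-strategy Nash equilibria: (Middle, Q), (Down, P)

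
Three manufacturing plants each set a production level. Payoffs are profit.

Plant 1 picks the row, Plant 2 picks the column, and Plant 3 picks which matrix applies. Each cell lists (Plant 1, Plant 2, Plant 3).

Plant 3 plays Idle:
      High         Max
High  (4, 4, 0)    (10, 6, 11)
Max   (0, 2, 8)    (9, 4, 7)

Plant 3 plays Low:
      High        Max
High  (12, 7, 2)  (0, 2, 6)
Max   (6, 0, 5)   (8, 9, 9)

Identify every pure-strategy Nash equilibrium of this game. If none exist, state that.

(High, High, Low) and (High, Max, Idle) and (Max, Max, Low)

(High, High, Idle): Plant 2 can switch to Max (4 → 6). Not NE.
(High, High, Low): Plant 1 gets 12, best alternative 6; Plant 2 gets 7, best alternative 2; Plant 3 gets 2, best alternative 0. No profitable deviation — NE.
(High, Max, Idle): Plant 1 gets 10, best alternative 9; Plant 2 gets 6, best alternative 4; Plant 3 gets 11, best alternative 6. No profitable deviation — NE.
(High, Max, Low): Plant 1 can switch to Max (0 → 8). Not NE.
(Max, High, Idle): Plant 1 can switch to High (0 → 4). Not NE.
(Max, High, Low): Plant 1 can switch to High (6 → 12). Not NE.
(Max, Max, Idle): Plant 1 can switch to High (9 → 10). Not NE.
(Max, Max, Low): Plant 1 gets 8, best alternative 0; Plant 2 gets 9, best alternative 0; Plant 3 gets 9, best alternative 7. No profitable deviation — NE.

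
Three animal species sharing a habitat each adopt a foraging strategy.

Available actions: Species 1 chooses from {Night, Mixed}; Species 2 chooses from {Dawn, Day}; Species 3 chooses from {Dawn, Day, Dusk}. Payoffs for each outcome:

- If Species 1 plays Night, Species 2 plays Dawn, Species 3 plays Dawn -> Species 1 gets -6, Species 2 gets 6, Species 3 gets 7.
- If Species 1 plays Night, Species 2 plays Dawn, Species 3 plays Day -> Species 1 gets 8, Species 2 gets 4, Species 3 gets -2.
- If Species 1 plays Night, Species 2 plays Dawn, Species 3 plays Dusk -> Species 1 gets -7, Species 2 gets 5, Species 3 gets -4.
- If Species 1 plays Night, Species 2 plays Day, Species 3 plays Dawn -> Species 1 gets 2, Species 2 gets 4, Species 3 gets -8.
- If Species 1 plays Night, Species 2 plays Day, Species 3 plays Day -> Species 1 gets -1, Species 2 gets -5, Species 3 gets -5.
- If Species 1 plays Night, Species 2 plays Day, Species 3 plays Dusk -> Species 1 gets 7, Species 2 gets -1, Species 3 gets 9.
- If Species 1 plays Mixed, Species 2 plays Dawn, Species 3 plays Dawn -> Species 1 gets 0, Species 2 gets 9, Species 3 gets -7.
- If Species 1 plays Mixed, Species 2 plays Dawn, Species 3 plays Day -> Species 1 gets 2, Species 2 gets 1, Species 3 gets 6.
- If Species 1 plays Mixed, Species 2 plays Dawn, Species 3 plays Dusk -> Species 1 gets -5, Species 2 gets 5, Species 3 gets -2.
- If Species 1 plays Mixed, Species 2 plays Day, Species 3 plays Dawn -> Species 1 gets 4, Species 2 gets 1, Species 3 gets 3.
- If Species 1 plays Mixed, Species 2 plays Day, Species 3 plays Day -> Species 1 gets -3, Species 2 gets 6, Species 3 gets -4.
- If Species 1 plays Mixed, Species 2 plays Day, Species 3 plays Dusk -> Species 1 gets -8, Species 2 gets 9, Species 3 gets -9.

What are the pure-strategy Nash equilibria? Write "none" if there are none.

No pure-strategy Nash equilibrium.

For each strategy profile, look for a profitable unilateral deviation.
(Night, Dawn, Dawn): Species 1 can switch to Mixed (-6 → 0). Not NE.
(Night, Dawn, Day): Species 3 can switch to Dawn (-2 → 7). Not NE.
(Night, Dawn, Dusk): Species 1 can switch to Mixed (-7 → -5). Not NE.
(Night, Day, Dawn): Species 1 can switch to Mixed (2 → 4). Not NE.
(Night, Day, Day): Species 2 can switch to Dawn (-5 → 4). Not NE.
(Night, Day, Dusk): Species 2 can switch to Dawn (-1 → 5). Not NE.
(Mixed, Dawn, Dawn): Species 3 can switch to Day (-7 → 6). Not NE.
(Mixed, Dawn, Day): Species 1 can switch to Night (2 → 8). Not NE.
(Mixed, Dawn, Dusk): Species 2 can switch to Day (5 → 9). Not NE.
(Mixed, Day, Dawn): Species 2 can switch to Dawn (1 → 9). Not NE.
(The remaining 2 profiles each have a profitable deviation by the same check.)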